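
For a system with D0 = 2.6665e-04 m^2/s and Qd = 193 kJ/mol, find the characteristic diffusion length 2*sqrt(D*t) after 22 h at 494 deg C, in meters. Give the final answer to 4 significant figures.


Step 1: D = D0 * exp(-Qd/(R*T))
T = 767.15 K
D = 2.6665e-04 * exp(-193e3 / (8.314 * 767.15)) = 1.92419e-17 m^2/s
Step 2: L = 2*sqrt(D*t)
t = 22 h = 79200 s
L = 2*sqrt(1.92419e-17 * 79200) = 2.469e-06 m


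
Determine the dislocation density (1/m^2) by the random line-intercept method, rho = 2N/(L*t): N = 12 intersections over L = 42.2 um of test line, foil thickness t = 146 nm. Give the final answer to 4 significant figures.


rho = 2N / (L * t)
L = 42.2 um = 4.22e-05 m, t = 146 nm = 1.46e-07 m
rho = 2 * 12 / (4.22e-05 * 1.46e-07)
rho = 3.895e+12 1/m^2


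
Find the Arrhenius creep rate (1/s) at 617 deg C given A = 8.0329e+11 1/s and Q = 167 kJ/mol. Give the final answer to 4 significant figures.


rate = A * exp(-Q / (R*T))
T = 617 + 273.15 = 890.15 K
rate = 8.0329e+11 * exp(-167e3 / (8.314 * 890.15))
rate = 127.3 1/s


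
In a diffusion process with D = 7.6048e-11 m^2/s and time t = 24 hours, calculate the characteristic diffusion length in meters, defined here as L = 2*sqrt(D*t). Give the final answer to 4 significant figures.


t = 24 hr = 86400 s
Diffusion length = 2*sqrt(D*t)
= 2*sqrt(7.6048e-11 * 86400)
= 5.127e-03 m


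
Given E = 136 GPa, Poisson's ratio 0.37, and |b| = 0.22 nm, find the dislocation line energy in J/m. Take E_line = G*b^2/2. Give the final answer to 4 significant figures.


Step 1: G = E / (2*(1+nu))
G = 136 / (2*(1+0.37)) = 49.635 GPa = 4.9635e+10 Pa
Step 2: E_line = G*b^2/2
b = 0.22 nm = 2.2e-10 m
E_line = 0.5 * 4.9635e+10 * (2.2e-10)^2 = 1.201e-09 J/m


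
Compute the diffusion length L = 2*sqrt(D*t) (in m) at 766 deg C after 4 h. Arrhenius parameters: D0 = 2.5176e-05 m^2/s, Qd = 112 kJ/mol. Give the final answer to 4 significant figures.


Step 1: D = D0 * exp(-Qd/(R*T))
T = 1039.15 K
D = 2.5176e-05 * exp(-112e3 / (8.314 * 1039.15)) = 5.90083e-11 m^2/s
Step 2: L = 2*sqrt(D*t)
t = 4 h = 14400 s
L = 2*sqrt(5.90083e-11 * 14400) = 1.844e-03 m


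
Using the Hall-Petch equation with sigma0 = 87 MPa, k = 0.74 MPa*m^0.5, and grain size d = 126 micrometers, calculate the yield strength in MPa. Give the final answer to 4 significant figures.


sigma_y = sigma0 + k / sqrt(d)
d = 126 um = 1.26e-04 m
sigma_y = 87 + 0.74 / sqrt(1.26e-04)
sigma_y = 152.9 MPa


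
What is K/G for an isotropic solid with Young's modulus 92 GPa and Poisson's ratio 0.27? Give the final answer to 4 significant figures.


G = E / (2*(1+nu))
G = 92 / (2*(1+0.27)) = 36.2205 GPa
K = E / (3*(1-2*nu))
K = 92 / (3*(1-2*0.27)) = 66.6667 GPa
K/G = 66.6667 / 36.2205 = 1.841


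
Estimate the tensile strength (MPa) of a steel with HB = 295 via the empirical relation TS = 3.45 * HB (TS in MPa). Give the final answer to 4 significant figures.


TS (MPa) = 3.45 * HB
TS = 3.45 * 295
TS = 1018 MPa


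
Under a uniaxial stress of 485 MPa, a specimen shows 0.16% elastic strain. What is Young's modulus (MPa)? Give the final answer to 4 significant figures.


E = sigma / epsilon
epsilon = 0.16% = 1.6e-03
E = 485 / 1.6e-03
E = 303100 MPa


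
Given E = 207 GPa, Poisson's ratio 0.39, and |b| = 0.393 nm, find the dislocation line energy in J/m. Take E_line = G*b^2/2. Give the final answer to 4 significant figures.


Step 1: G = E / (2*(1+nu))
G = 207 / (2*(1+0.39)) = 74.4604 GPa = 7.44604e+10 Pa
Step 2: E_line = G*b^2/2
b = 0.393 nm = 3.93e-10 m
E_line = 0.5 * 7.44604e+10 * (3.93e-10)^2 = 5.75e-09 J/m


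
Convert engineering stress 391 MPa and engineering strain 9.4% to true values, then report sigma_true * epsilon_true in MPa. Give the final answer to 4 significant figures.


sigma_true = sigma_eng * (1 + epsilon_eng)
sigma_true = 391 * (1 + 0.094) = 427.754 MPa
epsilon_true = ln(1 + epsilon_eng)
epsilon_true = ln(1 + 0.094) = 0.0898407
sigma_true * epsilon_true = 427.754 * 0.0898407 = 38.43 MPa


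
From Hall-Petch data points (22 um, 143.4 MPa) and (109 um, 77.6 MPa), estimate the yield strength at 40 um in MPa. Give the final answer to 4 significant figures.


sigma_y = sigma0 + k / sqrt(d)
1/sqrt(d1) = 1/sqrt(2.2e-05) = 213.201;  1/sqrt(d2) = 95.7826
k = (sigma1 - sigma2) / (1/sqrt(d1) - 1/sqrt(d2)) = (143.4 - 77.6) / (213.201 - 95.7826) = 0.560391 MPa*m^0.5
sigma0 = sigma1 - k/sqrt(d1) = 143.4 - 0.560391*213.201 = 23.9243 MPa
sigma_y(d3) = 23.9243 + 0.560391 / sqrt(4e-05) = 112.5 MPa


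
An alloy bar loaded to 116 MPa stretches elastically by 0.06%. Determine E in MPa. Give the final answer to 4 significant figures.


E = sigma / epsilon
epsilon = 0.06% = 6e-04
E = 116 / 6e-04
E = 193300 MPa


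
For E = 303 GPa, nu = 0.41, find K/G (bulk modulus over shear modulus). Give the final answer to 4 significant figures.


G = E / (2*(1+nu))
G = 303 / (2*(1+0.41)) = 107.447 GPa
K = E / (3*(1-2*nu))
K = 303 / (3*(1-2*0.41)) = 561.111 GPa
K/G = 561.111 / 107.447 = 5.222


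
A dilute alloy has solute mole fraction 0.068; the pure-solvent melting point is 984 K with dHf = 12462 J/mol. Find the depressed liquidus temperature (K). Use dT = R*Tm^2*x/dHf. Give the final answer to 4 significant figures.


dT = R*Tm^2*x / dHf
dT = 8.314 * 984^2 * 0.068 / 12462
dT = 43.926 K
T_new = 984 - 43.926 = 940.1 K


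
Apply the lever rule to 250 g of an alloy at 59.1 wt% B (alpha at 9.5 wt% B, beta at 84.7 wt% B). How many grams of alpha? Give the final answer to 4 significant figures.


f_alpha = (C_beta - C0) / (C_beta - C_alpha)
f_alpha = (84.7 - 59.1) / (84.7 - 9.5) = 0.340426
m_alpha = f_alpha * m_total = 0.340426 * 250 = 85.11 g


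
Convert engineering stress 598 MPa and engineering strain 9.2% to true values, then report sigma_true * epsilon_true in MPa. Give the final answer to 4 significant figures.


sigma_true = sigma_eng * (1 + epsilon_eng)
sigma_true = 598 * (1 + 0.092) = 653.016 MPa
epsilon_true = ln(1 + epsilon_eng)
epsilon_true = ln(1 + 0.092) = 0.0880109
sigma_true * epsilon_true = 653.016 * 0.0880109 = 57.47 MPa


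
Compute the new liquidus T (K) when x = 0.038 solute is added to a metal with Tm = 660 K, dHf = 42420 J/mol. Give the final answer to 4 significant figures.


dT = R*Tm^2*x / dHf
dT = 8.314 * 660^2 * 0.038 / 42420
dT = 3.24422 K
T_new = 660 - 3.24422 = 656.8 K


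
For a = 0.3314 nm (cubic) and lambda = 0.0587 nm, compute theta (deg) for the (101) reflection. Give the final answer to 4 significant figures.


d = a / sqrt(h^2+k^2+l^2)
d = 0.3314 / sqrt(2) = 0.234335 nm
lambda = 2*d*sin(theta)  =>  sin(theta) = lambda / (2*d)
sin(theta) = 0.0587 / (2 * 0.234335) = 0.125248
theta = 7.195 deg


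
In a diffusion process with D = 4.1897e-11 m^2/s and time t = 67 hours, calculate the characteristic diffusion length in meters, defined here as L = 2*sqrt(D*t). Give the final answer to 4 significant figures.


t = 67 hr = 241200 s
Diffusion length = 2*sqrt(D*t)
= 2*sqrt(4.1897e-11 * 241200)
= 6.358e-03 m


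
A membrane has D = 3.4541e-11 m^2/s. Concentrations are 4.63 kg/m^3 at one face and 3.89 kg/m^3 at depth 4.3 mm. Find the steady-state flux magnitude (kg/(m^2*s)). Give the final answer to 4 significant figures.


J = -D * (dC/dx) = D * (C1 - C2) / dx
J = 3.4541e-11 * (4.63 - 3.89) / 4.3e-03
J = 5.944e-09 kg/(m^2*s)


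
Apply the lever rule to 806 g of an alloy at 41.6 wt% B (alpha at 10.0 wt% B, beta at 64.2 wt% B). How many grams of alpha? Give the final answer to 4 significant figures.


f_alpha = (C_beta - C0) / (C_beta - C_alpha)
f_alpha = (64.2 - 41.6) / (64.2 - 10.0) = 0.416974
m_alpha = f_alpha * m_total = 0.416974 * 806 = 336.1 g


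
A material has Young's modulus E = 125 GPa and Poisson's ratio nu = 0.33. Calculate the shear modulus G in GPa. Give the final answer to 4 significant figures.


G = E / (2*(1+nu))
G = 125 / (2*(1+0.33))
G = 46.99 GPa


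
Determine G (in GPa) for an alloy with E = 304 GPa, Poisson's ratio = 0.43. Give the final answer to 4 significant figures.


G = E / (2*(1+nu))
G = 304 / (2*(1+0.43))
G = 106.3 GPa


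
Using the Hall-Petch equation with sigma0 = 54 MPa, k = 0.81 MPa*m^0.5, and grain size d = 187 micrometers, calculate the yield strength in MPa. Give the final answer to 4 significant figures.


sigma_y = sigma0 + k / sqrt(d)
d = 187 um = 1.87e-04 m
sigma_y = 54 + 0.81 / sqrt(1.87e-04)
sigma_y = 113.2 MPa


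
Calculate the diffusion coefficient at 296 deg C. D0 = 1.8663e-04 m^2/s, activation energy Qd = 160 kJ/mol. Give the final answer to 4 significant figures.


D = D0 * exp(-Qd / (R*T))
T = 569.15 K
D = 1.8663e-04 * exp(-160e3 / (8.314 * 569.15))
D = 3.857e-19 m^2/s


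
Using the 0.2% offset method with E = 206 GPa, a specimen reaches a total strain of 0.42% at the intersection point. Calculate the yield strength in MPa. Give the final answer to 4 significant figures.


Offset strain = 0.002
Elastic strain at yield = total_strain - offset = 4.2e-03 - 0.002 = 2.2e-03
sigma_y = E * elastic_strain = 206000 * 2.2e-03
sigma_y = 453.2 MPa


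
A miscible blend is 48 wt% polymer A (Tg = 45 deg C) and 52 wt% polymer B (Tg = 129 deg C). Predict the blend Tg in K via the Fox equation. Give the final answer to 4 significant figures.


1/Tg = w1/Tg1 + w2/Tg2 (in Kelvin)
Tg1 = 318.15 K, Tg2 = 402.15 K
1/Tg = 0.48/318.15 + 0.52/402.15
Tg = 356.9 K


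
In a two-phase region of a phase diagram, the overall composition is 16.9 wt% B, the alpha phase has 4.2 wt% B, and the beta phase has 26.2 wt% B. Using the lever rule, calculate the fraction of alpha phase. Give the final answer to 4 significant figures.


f_alpha = (C_beta - C0) / (C_beta - C_alpha)
f_alpha = (26.2 - 16.9) / (26.2 - 4.2)
f_alpha = 0.4227


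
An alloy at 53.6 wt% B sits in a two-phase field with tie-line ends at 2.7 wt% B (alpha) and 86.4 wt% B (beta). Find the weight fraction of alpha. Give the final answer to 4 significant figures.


f_alpha = (C_beta - C0) / (C_beta - C_alpha)
f_alpha = (86.4 - 53.6) / (86.4 - 2.7)
f_alpha = 0.3919


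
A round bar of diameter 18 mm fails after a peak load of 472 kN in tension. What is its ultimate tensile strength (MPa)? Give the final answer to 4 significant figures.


A0 = pi*(d/2)^2 = pi*(18/2)^2 = 254.469 mm^2
UTS = F_max / A0 = 472*1000 / 254.469
UTS = 1855 MPa


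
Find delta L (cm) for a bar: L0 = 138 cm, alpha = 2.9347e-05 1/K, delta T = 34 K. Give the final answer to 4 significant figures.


dL = L0 * alpha * dT
dL = 138 * 2.9347e-05 * 34
dL = 0.1377 cm


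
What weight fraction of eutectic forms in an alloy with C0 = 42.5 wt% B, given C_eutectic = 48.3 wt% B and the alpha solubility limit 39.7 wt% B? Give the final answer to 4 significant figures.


f_primary = (C_e - C0) / (C_e - C_alpha_max)
f_primary = (48.3 - 42.5) / (48.3 - 39.7)
f_primary = 0.674419
f_eutectic = 1 - 0.674419 = 0.3256


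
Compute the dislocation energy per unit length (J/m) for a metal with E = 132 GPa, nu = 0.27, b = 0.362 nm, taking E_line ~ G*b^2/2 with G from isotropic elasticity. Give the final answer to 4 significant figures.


Step 1: G = E / (2*(1+nu))
G = 132 / (2*(1+0.27)) = 51.9685 GPa = 5.19685e+10 Pa
Step 2: E_line = G*b^2/2
b = 0.362 nm = 3.62e-10 m
E_line = 0.5 * 5.19685e+10 * (3.62e-10)^2 = 3.405e-09 J/m


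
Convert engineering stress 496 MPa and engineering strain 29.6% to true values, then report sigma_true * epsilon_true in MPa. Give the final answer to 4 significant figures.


sigma_true = sigma_eng * (1 + epsilon_eng)
sigma_true = 496 * (1 + 0.296) = 642.816 MPa
epsilon_true = ln(1 + epsilon_eng)
epsilon_true = ln(1 + 0.296) = 0.259283
sigma_true * epsilon_true = 642.816 * 0.259283 = 166.7 MPa


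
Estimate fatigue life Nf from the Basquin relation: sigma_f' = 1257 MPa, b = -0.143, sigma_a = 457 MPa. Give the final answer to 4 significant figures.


sigma_a = sigma_f' * (2*Nf)^b
2*Nf = (sigma_a / sigma_f')^(1/b)
2*Nf = (457 / 1257)^(1/-0.143)
2*Nf = 1182.66
Nf = 591.3 cycles


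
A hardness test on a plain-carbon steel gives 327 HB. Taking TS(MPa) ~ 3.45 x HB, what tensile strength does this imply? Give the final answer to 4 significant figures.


TS (MPa) = 3.45 * HB
TS = 3.45 * 327
TS = 1128 MPa


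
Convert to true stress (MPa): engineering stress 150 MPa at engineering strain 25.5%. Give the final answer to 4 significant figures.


sigma_true = sigma_eng * (1 + epsilon_eng)
sigma_true = 150 * (1 + 0.255)
sigma_true = 188.3 MPa


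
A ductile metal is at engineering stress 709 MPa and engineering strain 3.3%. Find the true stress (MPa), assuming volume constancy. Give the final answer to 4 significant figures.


sigma_true = sigma_eng * (1 + epsilon_eng)
sigma_true = 709 * (1 + 0.033)
sigma_true = 732.4 MPa


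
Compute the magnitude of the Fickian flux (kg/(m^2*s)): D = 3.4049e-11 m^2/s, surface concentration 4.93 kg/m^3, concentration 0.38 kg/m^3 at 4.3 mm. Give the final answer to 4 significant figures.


J = -D * (dC/dx) = D * (C1 - C2) / dx
J = 3.4049e-11 * (4.93 - 0.38) / 4.3e-03
J = 3.603e-08 kg/(m^2*s)


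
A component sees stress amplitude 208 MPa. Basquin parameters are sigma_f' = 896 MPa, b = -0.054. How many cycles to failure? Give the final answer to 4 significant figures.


sigma_a = sigma_f' * (2*Nf)^b
2*Nf = (sigma_a / sigma_f')^(1/b)
2*Nf = (208 / 896)^(1/-0.054)
2*Nf = 5.56252e+11
Nf = 2.781e+11 cycles


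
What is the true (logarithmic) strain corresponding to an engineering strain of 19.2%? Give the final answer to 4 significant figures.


epsilon_true = ln(1 + epsilon_eng)
epsilon_true = ln(1 + 0.192)
epsilon_true = 0.1756


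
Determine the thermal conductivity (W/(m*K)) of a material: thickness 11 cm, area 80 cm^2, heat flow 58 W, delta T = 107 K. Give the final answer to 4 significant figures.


k = Q*L / (A*dT)
L = 0.11 m, A = 8e-03 m^2
k = 58 * 0.11 / (8e-03 * 107)
k = 7.453 W/(m*K)


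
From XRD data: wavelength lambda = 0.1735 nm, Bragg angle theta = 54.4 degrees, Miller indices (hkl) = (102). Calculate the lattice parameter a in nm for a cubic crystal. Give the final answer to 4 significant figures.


d = lambda / (2*sin(theta))
d = 0.1735 / (2*sin(54.4 deg))
d = 0.10669 nm
a = d * sqrt(h^2+k^2+l^2) = 0.10669 * sqrt(5)
a = 0.2386 nm


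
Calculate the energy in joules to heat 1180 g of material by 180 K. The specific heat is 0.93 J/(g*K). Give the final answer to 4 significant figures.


Q = m * cp * dT
Q = 1180 * 0.93 * 180
Q = 197500 J


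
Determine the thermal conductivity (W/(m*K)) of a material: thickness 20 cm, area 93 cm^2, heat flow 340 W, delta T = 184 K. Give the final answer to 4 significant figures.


k = Q*L / (A*dT)
L = 0.2 m, A = 9.3e-03 m^2
k = 340 * 0.2 / (9.3e-03 * 184)
k = 39.74 W/(m*K)


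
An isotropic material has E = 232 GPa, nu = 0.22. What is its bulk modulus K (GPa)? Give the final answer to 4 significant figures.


K = E / (3*(1-2*nu))
K = 232 / (3*(1-2*0.22))
K = 138.1 GPa


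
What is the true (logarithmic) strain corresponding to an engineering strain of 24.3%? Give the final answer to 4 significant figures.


epsilon_true = ln(1 + epsilon_eng)
epsilon_true = ln(1 + 0.243)
epsilon_true = 0.2175


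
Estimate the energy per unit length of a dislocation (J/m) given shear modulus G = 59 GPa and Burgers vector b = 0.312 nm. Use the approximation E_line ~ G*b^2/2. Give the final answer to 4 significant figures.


E = G*b^2/2
b = 0.312 nm = 3.12e-10 m
G = 59 GPa = 5.9e+10 Pa
E = 0.5 * 5.9e+10 * (3.12e-10)^2
E = 2.872e-09 J/m


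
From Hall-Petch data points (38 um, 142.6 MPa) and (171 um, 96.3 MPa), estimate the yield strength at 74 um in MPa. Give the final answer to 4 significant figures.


sigma_y = sigma0 + k / sqrt(d)
1/sqrt(d1) = 1/sqrt(3.8e-05) = 162.221;  1/sqrt(d2) = 76.4719
k = (sigma1 - sigma2) / (1/sqrt(d1) - 1/sqrt(d2)) = (142.6 - 96.3) / (162.221 - 76.4719) = 0.539945 MPa*m^0.5
sigma0 = sigma1 - k/sqrt(d1) = 142.6 - 0.539945*162.221 = 55.0094 MPa
sigma_y(d3) = 55.0094 + 0.539945 / sqrt(7.4e-05) = 117.8 MPa


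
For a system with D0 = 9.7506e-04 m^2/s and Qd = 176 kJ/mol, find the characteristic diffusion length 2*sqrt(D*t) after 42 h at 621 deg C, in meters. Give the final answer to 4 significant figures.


Step 1: D = D0 * exp(-Qd/(R*T))
T = 894.15 K
D = 9.7506e-04 * exp(-176e3 / (8.314 * 894.15)) = 5.09396e-14 m^2/s
Step 2: L = 2*sqrt(D*t)
t = 42 h = 151200 s
L = 2*sqrt(5.09396e-14 * 151200) = 1.755e-04 m


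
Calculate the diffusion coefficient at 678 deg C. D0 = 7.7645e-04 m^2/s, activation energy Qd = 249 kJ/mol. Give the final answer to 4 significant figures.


D = D0 * exp(-Qd / (R*T))
T = 951.15 K
D = 7.7645e-04 * exp(-249e3 / (8.314 * 951.15))
D = 1.641e-17 m^2/s


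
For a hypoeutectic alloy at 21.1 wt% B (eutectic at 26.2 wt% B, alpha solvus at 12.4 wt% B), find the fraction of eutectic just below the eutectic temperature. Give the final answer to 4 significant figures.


f_primary = (C_e - C0) / (C_e - C_alpha_max)
f_primary = (26.2 - 21.1) / (26.2 - 12.4)
f_primary = 0.369565
f_eutectic = 1 - 0.369565 = 0.6304


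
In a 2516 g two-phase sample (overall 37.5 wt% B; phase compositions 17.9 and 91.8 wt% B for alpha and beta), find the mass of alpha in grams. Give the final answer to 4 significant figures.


f_alpha = (C_beta - C0) / (C_beta - C_alpha)
f_alpha = (91.8 - 37.5) / (91.8 - 17.9) = 0.734777
m_alpha = f_alpha * m_total = 0.734777 * 2516 = 1849 g


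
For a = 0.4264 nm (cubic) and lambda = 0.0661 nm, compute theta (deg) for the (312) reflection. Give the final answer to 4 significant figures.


d = a / sqrt(h^2+k^2+l^2)
d = 0.4264 / sqrt(14) = 0.11396 nm
lambda = 2*d*sin(theta)  =>  sin(theta) = lambda / (2*d)
sin(theta) = 0.0661 / (2 * 0.11396) = 0.290014
theta = 16.86 deg


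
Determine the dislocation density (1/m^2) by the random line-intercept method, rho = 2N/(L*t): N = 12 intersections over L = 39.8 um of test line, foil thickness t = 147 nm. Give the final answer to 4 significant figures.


rho = 2N / (L * t)
L = 39.8 um = 3.98e-05 m, t = 147 nm = 1.47e-07 m
rho = 2 * 12 / (3.98e-05 * 1.47e-07)
rho = 4.102e+12 1/m^2


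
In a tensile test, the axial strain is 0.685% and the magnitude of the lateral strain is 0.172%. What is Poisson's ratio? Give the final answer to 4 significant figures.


nu = -epsilon_lat / epsilon_axial
Lateral strain is contraction (negative), so using magnitudes:
nu = 0.172 / 0.685
nu = 0.2511


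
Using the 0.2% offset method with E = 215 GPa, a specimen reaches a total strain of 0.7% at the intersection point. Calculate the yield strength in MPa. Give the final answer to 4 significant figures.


Offset strain = 0.002
Elastic strain at yield = total_strain - offset = 7e-03 - 0.002 = 5e-03
sigma_y = E * elastic_strain = 215000 * 5e-03
sigma_y = 1075 MPa


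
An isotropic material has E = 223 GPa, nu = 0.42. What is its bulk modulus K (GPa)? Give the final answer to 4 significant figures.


K = E / (3*(1-2*nu))
K = 223 / (3*(1-2*0.42))
K = 464.6 GPa


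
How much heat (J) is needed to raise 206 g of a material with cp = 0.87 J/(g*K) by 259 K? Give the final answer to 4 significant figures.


Q = m * cp * dT
Q = 206 * 0.87 * 259
Q = 46420 J


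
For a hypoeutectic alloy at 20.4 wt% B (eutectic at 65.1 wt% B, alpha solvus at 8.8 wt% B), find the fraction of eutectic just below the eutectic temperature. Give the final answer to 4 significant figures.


f_primary = (C_e - C0) / (C_e - C_alpha_max)
f_primary = (65.1 - 20.4) / (65.1 - 8.8)
f_primary = 0.793961
f_eutectic = 1 - 0.793961 = 0.206


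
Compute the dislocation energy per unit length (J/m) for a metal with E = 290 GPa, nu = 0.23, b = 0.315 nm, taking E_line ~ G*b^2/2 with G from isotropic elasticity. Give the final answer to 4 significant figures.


Step 1: G = E / (2*(1+nu))
G = 290 / (2*(1+0.23)) = 117.886 GPa = 1.17886e+11 Pa
Step 2: E_line = G*b^2/2
b = 0.315 nm = 3.15e-10 m
E_line = 0.5 * 1.17886e+11 * (3.15e-10)^2 = 5.849e-09 J/m


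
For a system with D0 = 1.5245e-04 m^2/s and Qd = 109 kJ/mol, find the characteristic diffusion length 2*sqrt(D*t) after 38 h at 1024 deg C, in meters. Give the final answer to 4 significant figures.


Step 1: D = D0 * exp(-Qd/(R*T))
T = 1297.15 K
D = 1.5245e-04 * exp(-109e3 / (8.314 * 1297.15)) = 6.21831e-09 m^2/s
Step 2: L = 2*sqrt(D*t)
t = 38 h = 136800 s
L = 2*sqrt(6.21831e-09 * 136800) = 0.05833 m


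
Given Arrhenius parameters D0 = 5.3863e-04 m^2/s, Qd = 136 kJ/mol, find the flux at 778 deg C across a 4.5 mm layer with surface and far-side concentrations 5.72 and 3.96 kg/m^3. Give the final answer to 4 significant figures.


Step 1: D = D0 * exp(-Qd/(R*T))
T = 778 + 273.15 = 1051.15 K
D = 5.3863e-04 * exp(-136e3 / (8.314 * 1051.15)) = 9.39331e-11 m^2/s
Step 2: J = D * (C1 - C2) / dx
J = 9.39331e-11 * (5.72 - 3.96) / 4.5e-03
J = 3.674e-08 kg/(m^2*s)


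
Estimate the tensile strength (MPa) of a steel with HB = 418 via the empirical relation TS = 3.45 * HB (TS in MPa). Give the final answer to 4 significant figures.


TS (MPa) = 3.45 * HB
TS = 3.45 * 418
TS = 1442 MPa


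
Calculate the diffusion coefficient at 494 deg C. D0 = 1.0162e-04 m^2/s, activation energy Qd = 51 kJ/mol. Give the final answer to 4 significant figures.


D = D0 * exp(-Qd / (R*T))
T = 767.15 K
D = 1.0162e-04 * exp(-51e3 / (8.314 * 767.15))
D = 3.422e-08 m^2/s


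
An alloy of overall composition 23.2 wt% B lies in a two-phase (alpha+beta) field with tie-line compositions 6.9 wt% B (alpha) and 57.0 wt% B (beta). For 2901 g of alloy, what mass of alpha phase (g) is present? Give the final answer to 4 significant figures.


f_alpha = (C_beta - C0) / (C_beta - C_alpha)
f_alpha = (57.0 - 23.2) / (57.0 - 6.9) = 0.674651
m_alpha = f_alpha * m_total = 0.674651 * 2901 = 1957 g


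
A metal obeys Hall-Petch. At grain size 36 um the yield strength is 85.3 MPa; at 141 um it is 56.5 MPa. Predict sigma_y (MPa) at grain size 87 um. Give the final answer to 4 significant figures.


sigma_y = sigma0 + k / sqrt(d)
1/sqrt(d1) = 1/sqrt(3.6e-05) = 166.667;  1/sqrt(d2) = 84.2152
k = (sigma1 - sigma2) / (1/sqrt(d1) - 1/sqrt(d2)) = (85.3 - 56.5) / (166.667 - 84.2152) = 0.349296 MPa*m^0.5
sigma0 = sigma1 - k/sqrt(d1) = 85.3 - 0.349296*166.667 = 27.0839 MPa
sigma_y(d3) = 27.0839 + 0.349296 / sqrt(8.7e-05) = 64.53 MPa


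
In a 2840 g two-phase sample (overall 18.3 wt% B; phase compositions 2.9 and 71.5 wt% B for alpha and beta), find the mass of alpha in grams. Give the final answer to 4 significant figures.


f_alpha = (C_beta - C0) / (C_beta - C_alpha)
f_alpha = (71.5 - 18.3) / (71.5 - 2.9) = 0.77551
m_alpha = f_alpha * m_total = 0.77551 * 2840 = 2202 g


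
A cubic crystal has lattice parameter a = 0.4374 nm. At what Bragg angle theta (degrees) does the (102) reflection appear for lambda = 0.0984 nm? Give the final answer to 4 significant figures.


d = a / sqrt(h^2+k^2+l^2)
d = 0.4374 / sqrt(5) = 0.195611 nm
lambda = 2*d*sin(theta)  =>  sin(theta) = lambda / (2*d)
sin(theta) = 0.0984 / (2 * 0.195611) = 0.251519
theta = 14.57 deg


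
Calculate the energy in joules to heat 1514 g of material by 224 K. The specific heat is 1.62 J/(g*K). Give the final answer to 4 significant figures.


Q = m * cp * dT
Q = 1514 * 1.62 * 224
Q = 549400 J


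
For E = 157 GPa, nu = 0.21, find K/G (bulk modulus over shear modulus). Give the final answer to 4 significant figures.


G = E / (2*(1+nu))
G = 157 / (2*(1+0.21)) = 64.876 GPa
K = E / (3*(1-2*nu))
K = 157 / (3*(1-2*0.21)) = 90.2299 GPa
K/G = 90.2299 / 64.876 = 1.391


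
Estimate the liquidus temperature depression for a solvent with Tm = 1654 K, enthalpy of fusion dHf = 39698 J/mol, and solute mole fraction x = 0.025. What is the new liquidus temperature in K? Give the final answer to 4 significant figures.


dT = R*Tm^2*x / dHf
dT = 8.314 * 1654^2 * 0.025 / 39698
dT = 14.3236 K
T_new = 1654 - 14.3236 = 1640 K


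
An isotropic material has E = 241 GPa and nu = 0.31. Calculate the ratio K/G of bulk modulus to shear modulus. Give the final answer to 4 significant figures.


G = E / (2*(1+nu))
G = 241 / (2*(1+0.31)) = 91.9847 GPa
K = E / (3*(1-2*nu))
K = 241 / (3*(1-2*0.31)) = 211.404 GPa
K/G = 211.404 / 91.9847 = 2.298


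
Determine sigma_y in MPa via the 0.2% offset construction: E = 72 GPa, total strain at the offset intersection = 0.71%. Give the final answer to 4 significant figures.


Offset strain = 0.002
Elastic strain at yield = total_strain - offset = 7.1e-03 - 0.002 = 5.1e-03
sigma_y = E * elastic_strain = 72000 * 5.1e-03
sigma_y = 367.2 MPa


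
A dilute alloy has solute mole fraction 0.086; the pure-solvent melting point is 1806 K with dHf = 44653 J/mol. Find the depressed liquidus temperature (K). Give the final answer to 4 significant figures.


dT = R*Tm^2*x / dHf
dT = 8.314 * 1806^2 * 0.086 / 44653
dT = 52.2268 K
T_new = 1806 - 52.2268 = 1754 K


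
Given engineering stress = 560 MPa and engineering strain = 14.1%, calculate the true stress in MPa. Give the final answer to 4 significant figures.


sigma_true = sigma_eng * (1 + epsilon_eng)
sigma_true = 560 * (1 + 0.141)
sigma_true = 639 MPa


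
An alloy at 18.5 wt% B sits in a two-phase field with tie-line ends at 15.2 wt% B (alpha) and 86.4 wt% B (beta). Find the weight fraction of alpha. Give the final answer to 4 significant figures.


f_alpha = (C_beta - C0) / (C_beta - C_alpha)
f_alpha = (86.4 - 18.5) / (86.4 - 15.2)
f_alpha = 0.9537


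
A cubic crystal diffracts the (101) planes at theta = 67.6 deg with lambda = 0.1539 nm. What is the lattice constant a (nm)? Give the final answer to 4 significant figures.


d = lambda / (2*sin(theta))
d = 0.1539 / (2*sin(67.6 deg))
d = 0.08323 nm
a = d * sqrt(h^2+k^2+l^2) = 0.08323 * sqrt(2)
a = 0.1177 nm


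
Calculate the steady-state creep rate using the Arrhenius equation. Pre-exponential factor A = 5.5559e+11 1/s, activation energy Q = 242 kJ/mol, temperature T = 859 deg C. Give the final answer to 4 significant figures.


rate = A * exp(-Q / (R*T))
T = 859 + 273.15 = 1132.15 K
rate = 5.5559e+11 * exp(-242e3 / (8.314 * 1132.15))
rate = 3.794 1/s


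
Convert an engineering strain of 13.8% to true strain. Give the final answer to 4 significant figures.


epsilon_true = ln(1 + epsilon_eng)
epsilon_true = ln(1 + 0.138)
epsilon_true = 0.1293


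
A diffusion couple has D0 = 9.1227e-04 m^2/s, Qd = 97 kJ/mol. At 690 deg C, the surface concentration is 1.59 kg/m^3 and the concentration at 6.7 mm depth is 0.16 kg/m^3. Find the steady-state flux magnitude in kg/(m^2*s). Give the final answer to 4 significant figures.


Step 1: D = D0 * exp(-Qd/(R*T))
T = 690 + 273.15 = 963.15 K
D = 9.1227e-04 * exp(-97e3 / (8.314 * 963.15)) = 5.00403e-09 m^2/s
Step 2: J = D * (C1 - C2) / dx
J = 5.00403e-09 * (1.59 - 0.16) / 6.7e-03
J = 1.068e-06 kg/(m^2*s)


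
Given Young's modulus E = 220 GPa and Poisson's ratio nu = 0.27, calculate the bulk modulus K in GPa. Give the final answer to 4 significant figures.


K = E / (3*(1-2*nu))
K = 220 / (3*(1-2*0.27))
K = 159.4 GPa


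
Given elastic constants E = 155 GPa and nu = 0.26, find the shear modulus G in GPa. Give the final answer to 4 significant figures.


G = E / (2*(1+nu))
G = 155 / (2*(1+0.26))
G = 61.51 GPa


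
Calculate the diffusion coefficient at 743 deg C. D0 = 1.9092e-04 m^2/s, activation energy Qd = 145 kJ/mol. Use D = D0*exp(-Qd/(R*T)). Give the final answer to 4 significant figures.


D = D0 * exp(-Qd / (R*T))
T = 1016.15 K
D = 1.9092e-04 * exp(-145e3 / (8.314 * 1016.15))
D = 6.713e-12 m^2/s


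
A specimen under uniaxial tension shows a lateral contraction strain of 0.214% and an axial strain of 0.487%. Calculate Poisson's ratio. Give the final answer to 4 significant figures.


nu = -epsilon_lat / epsilon_axial
Lateral strain is contraction (negative), so using magnitudes:
nu = 0.214 / 0.487
nu = 0.4394


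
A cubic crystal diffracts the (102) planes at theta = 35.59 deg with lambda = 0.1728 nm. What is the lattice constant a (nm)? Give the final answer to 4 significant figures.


d = lambda / (2*sin(theta))
d = 0.1728 / (2*sin(35.59 deg))
d = 0.148458 nm
a = d * sqrt(h^2+k^2+l^2) = 0.148458 * sqrt(5)
a = 0.332 nm


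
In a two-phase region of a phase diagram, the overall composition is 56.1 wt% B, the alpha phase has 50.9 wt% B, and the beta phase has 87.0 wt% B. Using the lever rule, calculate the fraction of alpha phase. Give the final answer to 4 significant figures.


f_alpha = (C_beta - C0) / (C_beta - C_alpha)
f_alpha = (87.0 - 56.1) / (87.0 - 50.9)
f_alpha = 0.856


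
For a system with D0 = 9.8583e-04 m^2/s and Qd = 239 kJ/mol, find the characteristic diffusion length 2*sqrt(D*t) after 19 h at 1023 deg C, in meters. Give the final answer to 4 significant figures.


Step 1: D = D0 * exp(-Qd/(R*T))
T = 1296.15 K
D = 9.8583e-04 * exp(-239e3 / (8.314 * 1296.15)) = 2.30034e-13 m^2/s
Step 2: L = 2*sqrt(D*t)
t = 19 h = 68400 s
L = 2*sqrt(2.30034e-13 * 68400) = 2.509e-04 m


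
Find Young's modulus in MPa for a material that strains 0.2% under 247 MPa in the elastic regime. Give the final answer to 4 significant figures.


E = sigma / epsilon
epsilon = 0.2% = 2e-03
E = 247 / 2e-03
E = 123500 MPa


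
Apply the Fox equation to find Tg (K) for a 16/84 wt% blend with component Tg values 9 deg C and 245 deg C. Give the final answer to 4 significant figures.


1/Tg = w1/Tg1 + w2/Tg2 (in Kelvin)
Tg1 = 282.15 K, Tg2 = 518.15 K
1/Tg = 0.16/282.15 + 0.84/518.15
Tg = 457 K


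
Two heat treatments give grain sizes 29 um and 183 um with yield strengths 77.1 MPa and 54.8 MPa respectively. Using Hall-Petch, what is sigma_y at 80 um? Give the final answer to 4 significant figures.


sigma_y = sigma0 + k / sqrt(d)
1/sqrt(d1) = 1/sqrt(2.9e-05) = 185.695;  1/sqrt(d2) = 73.9221
k = (sigma1 - sigma2) / (1/sqrt(d1) - 1/sqrt(d2)) = (77.1 - 54.8) / (185.695 - 73.9221) = 0.199511 MPa*m^0.5
sigma0 = sigma1 - k/sqrt(d1) = 77.1 - 0.199511*185.695 = 40.0517 MPa
sigma_y(d3) = 40.0517 + 0.199511 / sqrt(8e-05) = 62.36 MPa


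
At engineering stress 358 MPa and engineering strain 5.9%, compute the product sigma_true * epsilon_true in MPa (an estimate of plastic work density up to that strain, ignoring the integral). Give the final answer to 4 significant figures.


sigma_true = sigma_eng * (1 + epsilon_eng)
sigma_true = 358 * (1 + 0.059) = 379.122 MPa
epsilon_true = ln(1 + epsilon_eng)
epsilon_true = ln(1 + 0.059) = 0.0573251
sigma_true * epsilon_true = 379.122 * 0.0573251 = 21.73 MPa


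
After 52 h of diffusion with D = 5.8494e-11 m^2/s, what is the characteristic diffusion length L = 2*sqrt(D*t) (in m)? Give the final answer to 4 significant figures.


t = 52 hr = 187200 s
Diffusion length = 2*sqrt(D*t)
= 2*sqrt(5.8494e-11 * 187200)
= 6.618e-03 m


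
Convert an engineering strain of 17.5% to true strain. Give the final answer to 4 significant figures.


epsilon_true = ln(1 + epsilon_eng)
epsilon_true = ln(1 + 0.175)
epsilon_true = 0.1613


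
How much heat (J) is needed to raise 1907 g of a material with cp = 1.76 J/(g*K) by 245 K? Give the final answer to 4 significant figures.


Q = m * cp * dT
Q = 1907 * 1.76 * 245
Q = 822300 J


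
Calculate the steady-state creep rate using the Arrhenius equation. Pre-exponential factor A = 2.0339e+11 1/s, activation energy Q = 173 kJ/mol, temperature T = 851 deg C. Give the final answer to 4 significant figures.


rate = A * exp(-Q / (R*T))
T = 851 + 273.15 = 1124.15 K
rate = 2.0339e+11 * exp(-173e3 / (8.314 * 1124.15))
rate = 1860 1/s


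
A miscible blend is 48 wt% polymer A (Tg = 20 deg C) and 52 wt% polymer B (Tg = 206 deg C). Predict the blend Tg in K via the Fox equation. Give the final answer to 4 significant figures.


1/Tg = w1/Tg1 + w2/Tg2 (in Kelvin)
Tg1 = 293.15 K, Tg2 = 479.15 K
1/Tg = 0.48/293.15 + 0.52/479.15
Tg = 367.3 K


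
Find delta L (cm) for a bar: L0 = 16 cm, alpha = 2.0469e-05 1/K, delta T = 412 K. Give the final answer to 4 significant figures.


dL = L0 * alpha * dT
dL = 16 * 2.0469e-05 * 412
dL = 0.1349 cm


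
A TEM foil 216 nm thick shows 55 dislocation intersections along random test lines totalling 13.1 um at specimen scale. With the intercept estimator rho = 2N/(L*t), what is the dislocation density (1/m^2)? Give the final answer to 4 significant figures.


rho = 2N / (L * t)
L = 13.1 um = 1.31e-05 m, t = 216 nm = 2.16e-07 m
rho = 2 * 55 / (1.31e-05 * 2.16e-07)
rho = 3.887e+13 1/m^2


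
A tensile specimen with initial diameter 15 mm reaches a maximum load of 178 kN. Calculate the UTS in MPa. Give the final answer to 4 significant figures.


A0 = pi*(d/2)^2 = pi*(15/2)^2 = 176.715 mm^2
UTS = F_max / A0 = 178*1000 / 176.715
UTS = 1007 MPa


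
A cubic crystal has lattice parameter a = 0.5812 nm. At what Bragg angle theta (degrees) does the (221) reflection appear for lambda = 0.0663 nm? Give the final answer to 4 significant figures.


d = a / sqrt(h^2+k^2+l^2)
d = 0.5812 / sqrt(9) = 0.193733 nm
lambda = 2*d*sin(theta)  =>  sin(theta) = lambda / (2*d)
sin(theta) = 0.0663 / (2 * 0.193733) = 0.171111
theta = 9.852 deg


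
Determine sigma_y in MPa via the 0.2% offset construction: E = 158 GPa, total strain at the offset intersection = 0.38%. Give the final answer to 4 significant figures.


Offset strain = 0.002
Elastic strain at yield = total_strain - offset = 3.8e-03 - 0.002 = 1.8e-03
sigma_y = E * elastic_strain = 158000 * 1.8e-03
sigma_y = 284.4 MPa


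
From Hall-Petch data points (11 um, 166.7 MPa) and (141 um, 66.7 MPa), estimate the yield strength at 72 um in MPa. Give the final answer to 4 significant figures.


sigma_y = sigma0 + k / sqrt(d)
1/sqrt(d1) = 1/sqrt(1.1e-05) = 301.511;  1/sqrt(d2) = 84.2152
k = (sigma1 - sigma2) / (1/sqrt(d1) - 1/sqrt(d2)) = (166.7 - 66.7) / (301.511 - 84.2152) = 0.460201 MPa*m^0.5
sigma0 = sigma1 - k/sqrt(d1) = 166.7 - 0.460201*301.511 = 27.944 MPa
sigma_y(d3) = 27.944 + 0.460201 / sqrt(7.2e-05) = 82.18 MPa


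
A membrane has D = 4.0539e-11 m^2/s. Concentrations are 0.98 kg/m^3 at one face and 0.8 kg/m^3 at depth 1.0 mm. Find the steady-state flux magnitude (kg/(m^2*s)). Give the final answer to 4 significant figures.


J = -D * (dC/dx) = D * (C1 - C2) / dx
J = 4.0539e-11 * (0.98 - 0.8) / 1e-03
J = 7.297e-09 kg/(m^2*s)


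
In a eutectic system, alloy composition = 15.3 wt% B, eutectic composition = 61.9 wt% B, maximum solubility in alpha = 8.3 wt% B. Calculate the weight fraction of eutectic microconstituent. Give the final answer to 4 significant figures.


f_primary = (C_e - C0) / (C_e - C_alpha_max)
f_primary = (61.9 - 15.3) / (61.9 - 8.3)
f_primary = 0.869403
f_eutectic = 1 - 0.869403 = 0.1306


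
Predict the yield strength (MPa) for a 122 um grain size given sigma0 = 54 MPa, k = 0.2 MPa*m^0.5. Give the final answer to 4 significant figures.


sigma_y = sigma0 + k / sqrt(d)
d = 122 um = 1.22e-04 m
sigma_y = 54 + 0.2 / sqrt(1.22e-04)
sigma_y = 72.11 MPa


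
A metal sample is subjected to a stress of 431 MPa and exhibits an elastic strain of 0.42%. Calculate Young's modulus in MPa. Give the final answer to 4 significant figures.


E = sigma / epsilon
epsilon = 0.42% = 4.2e-03
E = 431 / 4.2e-03
E = 102600 MPa


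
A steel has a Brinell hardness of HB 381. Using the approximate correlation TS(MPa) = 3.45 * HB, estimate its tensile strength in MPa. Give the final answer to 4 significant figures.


TS (MPa) = 3.45 * HB
TS = 3.45 * 381
TS = 1314 MPa


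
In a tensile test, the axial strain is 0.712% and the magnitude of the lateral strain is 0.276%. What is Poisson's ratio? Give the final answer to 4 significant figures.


nu = -epsilon_lat / epsilon_axial
Lateral strain is contraction (negative), so using magnitudes:
nu = 0.276 / 0.712
nu = 0.3876


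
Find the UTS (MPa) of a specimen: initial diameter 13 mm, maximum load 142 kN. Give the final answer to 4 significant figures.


A0 = pi*(d/2)^2 = pi*(13/2)^2 = 132.732 mm^2
UTS = F_max / A0 = 142*1000 / 132.732
UTS = 1070 MPa


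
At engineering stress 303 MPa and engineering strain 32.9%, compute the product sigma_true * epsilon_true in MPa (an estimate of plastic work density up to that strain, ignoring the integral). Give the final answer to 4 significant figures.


sigma_true = sigma_eng * (1 + epsilon_eng)
sigma_true = 303 * (1 + 0.329) = 402.687 MPa
epsilon_true = ln(1 + epsilon_eng)
epsilon_true = ln(1 + 0.329) = 0.284427
sigma_true * epsilon_true = 402.687 * 0.284427 = 114.5 MPa


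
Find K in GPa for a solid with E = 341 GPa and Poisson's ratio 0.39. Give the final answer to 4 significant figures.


K = E / (3*(1-2*nu))
K = 341 / (3*(1-2*0.39))
K = 516.7 GPa


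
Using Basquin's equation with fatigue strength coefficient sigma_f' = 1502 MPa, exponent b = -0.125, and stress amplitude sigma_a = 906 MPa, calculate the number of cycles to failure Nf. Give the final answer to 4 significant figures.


sigma_a = sigma_f' * (2*Nf)^b
2*Nf = (sigma_a / sigma_f')^(1/b)
2*Nf = (906 / 1502)^(1/-0.125)
2*Nf = 57.0603
Nf = 28.53 cycles


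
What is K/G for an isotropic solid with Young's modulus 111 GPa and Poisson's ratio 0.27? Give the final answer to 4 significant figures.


G = E / (2*(1+nu))
G = 111 / (2*(1+0.27)) = 43.7008 GPa
K = E / (3*(1-2*nu))
K = 111 / (3*(1-2*0.27)) = 80.4348 GPa
K/G = 80.4348 / 43.7008 = 1.841


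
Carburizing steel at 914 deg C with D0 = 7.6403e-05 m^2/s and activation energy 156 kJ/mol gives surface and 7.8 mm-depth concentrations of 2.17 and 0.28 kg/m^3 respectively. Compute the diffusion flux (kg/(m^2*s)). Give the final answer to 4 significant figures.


Step 1: D = D0 * exp(-Qd/(R*T))
T = 914 + 273.15 = 1187.15 K
D = 7.6403e-05 * exp(-156e3 / (8.314 * 1187.15)) = 1.04438e-11 m^2/s
Step 2: J = D * (C1 - C2) / dx
J = 1.04438e-11 * (2.17 - 0.28) / 7.8e-03
J = 2.531e-09 kg/(m^2*s)


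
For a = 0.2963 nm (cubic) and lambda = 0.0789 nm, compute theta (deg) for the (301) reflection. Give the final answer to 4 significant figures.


d = a / sqrt(h^2+k^2+l^2)
d = 0.2963 / sqrt(10) = 0.0936983 nm
lambda = 2*d*sin(theta)  =>  sin(theta) = lambda / (2*d)
sin(theta) = 0.0789 / (2 * 0.0936983) = 0.421032
theta = 24.9 deg


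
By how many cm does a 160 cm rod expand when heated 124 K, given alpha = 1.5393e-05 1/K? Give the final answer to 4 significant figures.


dL = L0 * alpha * dT
dL = 160 * 1.5393e-05 * 124
dL = 0.3054 cm


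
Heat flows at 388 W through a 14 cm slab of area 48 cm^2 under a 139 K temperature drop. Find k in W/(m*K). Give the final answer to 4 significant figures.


k = Q*L / (A*dT)
L = 0.14 m, A = 4.8e-03 m^2
k = 388 * 0.14 / (4.8e-03 * 139)
k = 81.41 W/(m*K)


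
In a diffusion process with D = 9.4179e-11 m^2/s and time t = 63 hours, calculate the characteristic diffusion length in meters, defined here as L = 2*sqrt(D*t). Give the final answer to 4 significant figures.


t = 63 hr = 226800 s
Diffusion length = 2*sqrt(D*t)
= 2*sqrt(9.4179e-11 * 226800)
= 9.243e-03 m


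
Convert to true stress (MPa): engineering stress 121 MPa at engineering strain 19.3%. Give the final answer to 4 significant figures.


sigma_true = sigma_eng * (1 + epsilon_eng)
sigma_true = 121 * (1 + 0.193)
sigma_true = 144.4 MPa


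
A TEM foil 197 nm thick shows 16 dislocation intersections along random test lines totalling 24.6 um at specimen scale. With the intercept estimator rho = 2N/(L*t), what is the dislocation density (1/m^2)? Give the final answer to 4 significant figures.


rho = 2N / (L * t)
L = 24.6 um = 2.46e-05 m, t = 197 nm = 1.97e-07 m
rho = 2 * 16 / (2.46e-05 * 1.97e-07)
rho = 6.603e+12 1/m^2


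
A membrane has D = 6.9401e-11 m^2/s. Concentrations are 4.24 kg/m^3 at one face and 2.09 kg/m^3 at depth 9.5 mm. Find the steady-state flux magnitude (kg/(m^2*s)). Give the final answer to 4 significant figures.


J = -D * (dC/dx) = D * (C1 - C2) / dx
J = 6.9401e-11 * (4.24 - 2.09) / 9.5e-03
J = 1.571e-08 kg/(m^2*s)
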